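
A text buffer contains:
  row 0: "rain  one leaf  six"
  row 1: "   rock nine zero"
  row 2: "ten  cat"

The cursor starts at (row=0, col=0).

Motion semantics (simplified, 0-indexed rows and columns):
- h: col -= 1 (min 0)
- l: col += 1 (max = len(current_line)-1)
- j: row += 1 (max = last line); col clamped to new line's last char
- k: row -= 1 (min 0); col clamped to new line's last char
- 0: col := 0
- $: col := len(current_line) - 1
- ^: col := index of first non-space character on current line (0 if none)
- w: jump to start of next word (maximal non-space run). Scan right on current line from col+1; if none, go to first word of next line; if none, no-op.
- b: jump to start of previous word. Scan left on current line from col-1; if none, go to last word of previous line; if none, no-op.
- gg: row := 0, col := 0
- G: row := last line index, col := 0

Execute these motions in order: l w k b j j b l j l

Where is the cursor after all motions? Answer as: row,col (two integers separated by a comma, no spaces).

Answer: 2,7

Derivation:
After 1 (l): row=0 col=1 char='a'
After 2 (w): row=0 col=6 char='o'
After 3 (k): row=0 col=6 char='o'
After 4 (b): row=0 col=0 char='r'
After 5 (j): row=1 col=0 char='_'
After 6 (j): row=2 col=0 char='t'
After 7 (b): row=1 col=13 char='z'
After 8 (l): row=1 col=14 char='e'
After 9 (j): row=2 col=7 char='t'
After 10 (l): row=2 col=7 char='t'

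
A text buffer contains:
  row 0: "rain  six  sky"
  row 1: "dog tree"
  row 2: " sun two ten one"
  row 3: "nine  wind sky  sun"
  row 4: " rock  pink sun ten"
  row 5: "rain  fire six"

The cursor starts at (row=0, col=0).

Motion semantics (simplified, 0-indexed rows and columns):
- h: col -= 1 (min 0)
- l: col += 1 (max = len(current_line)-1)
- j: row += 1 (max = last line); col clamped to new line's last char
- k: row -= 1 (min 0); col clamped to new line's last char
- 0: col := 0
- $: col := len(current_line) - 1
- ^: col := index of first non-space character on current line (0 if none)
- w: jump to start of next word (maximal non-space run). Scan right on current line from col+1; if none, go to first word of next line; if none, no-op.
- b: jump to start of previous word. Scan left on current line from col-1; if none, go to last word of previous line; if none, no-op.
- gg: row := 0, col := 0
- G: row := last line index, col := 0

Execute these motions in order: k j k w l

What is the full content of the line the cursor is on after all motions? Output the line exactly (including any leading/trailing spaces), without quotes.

After 1 (k): row=0 col=0 char='r'
After 2 (j): row=1 col=0 char='d'
After 3 (k): row=0 col=0 char='r'
After 4 (w): row=0 col=6 char='s'
After 5 (l): row=0 col=7 char='i'

Answer: rain  six  sky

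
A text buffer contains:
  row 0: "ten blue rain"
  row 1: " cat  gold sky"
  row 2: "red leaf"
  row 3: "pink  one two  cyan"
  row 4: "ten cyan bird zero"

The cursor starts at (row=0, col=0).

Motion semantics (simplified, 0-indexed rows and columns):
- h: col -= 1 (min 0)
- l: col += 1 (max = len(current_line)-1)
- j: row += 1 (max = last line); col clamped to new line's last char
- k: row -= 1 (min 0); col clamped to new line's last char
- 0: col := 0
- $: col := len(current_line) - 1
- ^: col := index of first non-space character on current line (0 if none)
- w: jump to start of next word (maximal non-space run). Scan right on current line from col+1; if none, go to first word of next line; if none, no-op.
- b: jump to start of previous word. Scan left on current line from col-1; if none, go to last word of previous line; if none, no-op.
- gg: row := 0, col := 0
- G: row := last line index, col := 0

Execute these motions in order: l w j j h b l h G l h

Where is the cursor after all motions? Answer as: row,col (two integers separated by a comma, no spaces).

After 1 (l): row=0 col=1 char='e'
After 2 (w): row=0 col=4 char='b'
After 3 (j): row=1 col=4 char='_'
After 4 (j): row=2 col=4 char='l'
After 5 (h): row=2 col=3 char='_'
After 6 (b): row=2 col=0 char='r'
After 7 (l): row=2 col=1 char='e'
After 8 (h): row=2 col=0 char='r'
After 9 (G): row=4 col=0 char='t'
After 10 (l): row=4 col=1 char='e'
After 11 (h): row=4 col=0 char='t'

Answer: 4,0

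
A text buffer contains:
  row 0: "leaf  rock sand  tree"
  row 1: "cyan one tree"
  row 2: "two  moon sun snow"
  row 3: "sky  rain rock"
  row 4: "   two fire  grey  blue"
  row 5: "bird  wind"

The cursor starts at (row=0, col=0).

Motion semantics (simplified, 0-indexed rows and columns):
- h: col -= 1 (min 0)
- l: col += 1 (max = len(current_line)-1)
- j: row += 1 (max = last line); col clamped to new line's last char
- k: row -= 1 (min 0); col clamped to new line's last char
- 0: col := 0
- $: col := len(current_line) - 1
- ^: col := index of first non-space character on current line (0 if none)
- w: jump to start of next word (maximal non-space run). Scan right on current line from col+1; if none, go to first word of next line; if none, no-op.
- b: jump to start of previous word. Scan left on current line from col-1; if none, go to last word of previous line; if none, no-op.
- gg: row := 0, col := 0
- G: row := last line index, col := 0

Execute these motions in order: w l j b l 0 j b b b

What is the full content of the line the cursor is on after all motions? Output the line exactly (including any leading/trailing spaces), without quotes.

After 1 (w): row=0 col=6 char='r'
After 2 (l): row=0 col=7 char='o'
After 3 (j): row=1 col=7 char='e'
After 4 (b): row=1 col=5 char='o'
After 5 (l): row=1 col=6 char='n'
After 6 (0): row=1 col=0 char='c'
After 7 (j): row=2 col=0 char='t'
After 8 (b): row=1 col=9 char='t'
After 9 (b): row=1 col=5 char='o'
After 10 (b): row=1 col=0 char='c'

Answer: cyan one tree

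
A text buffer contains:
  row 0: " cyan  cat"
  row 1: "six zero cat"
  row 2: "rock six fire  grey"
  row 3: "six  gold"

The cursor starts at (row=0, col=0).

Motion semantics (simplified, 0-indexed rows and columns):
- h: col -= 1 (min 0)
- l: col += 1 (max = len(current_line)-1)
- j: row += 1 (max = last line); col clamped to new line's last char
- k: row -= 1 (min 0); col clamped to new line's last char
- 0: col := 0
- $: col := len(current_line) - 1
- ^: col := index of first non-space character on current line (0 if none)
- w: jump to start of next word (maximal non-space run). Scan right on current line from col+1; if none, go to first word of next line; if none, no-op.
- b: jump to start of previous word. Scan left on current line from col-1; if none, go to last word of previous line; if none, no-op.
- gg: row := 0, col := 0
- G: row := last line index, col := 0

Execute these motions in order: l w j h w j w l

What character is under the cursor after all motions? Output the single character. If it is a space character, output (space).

After 1 (l): row=0 col=1 char='c'
After 2 (w): row=0 col=7 char='c'
After 3 (j): row=1 col=7 char='o'
After 4 (h): row=1 col=6 char='r'
After 5 (w): row=1 col=9 char='c'
After 6 (j): row=2 col=9 char='f'
After 7 (w): row=2 col=15 char='g'
After 8 (l): row=2 col=16 char='r'

Answer: r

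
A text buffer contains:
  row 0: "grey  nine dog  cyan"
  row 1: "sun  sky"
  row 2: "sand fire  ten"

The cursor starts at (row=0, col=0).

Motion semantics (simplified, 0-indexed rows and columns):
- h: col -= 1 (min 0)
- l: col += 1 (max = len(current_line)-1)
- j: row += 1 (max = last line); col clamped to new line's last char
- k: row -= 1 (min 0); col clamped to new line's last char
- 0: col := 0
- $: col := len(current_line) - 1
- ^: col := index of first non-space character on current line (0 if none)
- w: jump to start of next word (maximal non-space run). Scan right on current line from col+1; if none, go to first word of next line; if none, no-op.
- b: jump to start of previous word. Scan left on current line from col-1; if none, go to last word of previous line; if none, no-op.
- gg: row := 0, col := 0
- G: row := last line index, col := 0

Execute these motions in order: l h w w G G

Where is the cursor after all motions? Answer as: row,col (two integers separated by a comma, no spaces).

After 1 (l): row=0 col=1 char='r'
After 2 (h): row=0 col=0 char='g'
After 3 (w): row=0 col=6 char='n'
After 4 (w): row=0 col=11 char='d'
After 5 (G): row=2 col=0 char='s'
After 6 (G): row=2 col=0 char='s'

Answer: 2,0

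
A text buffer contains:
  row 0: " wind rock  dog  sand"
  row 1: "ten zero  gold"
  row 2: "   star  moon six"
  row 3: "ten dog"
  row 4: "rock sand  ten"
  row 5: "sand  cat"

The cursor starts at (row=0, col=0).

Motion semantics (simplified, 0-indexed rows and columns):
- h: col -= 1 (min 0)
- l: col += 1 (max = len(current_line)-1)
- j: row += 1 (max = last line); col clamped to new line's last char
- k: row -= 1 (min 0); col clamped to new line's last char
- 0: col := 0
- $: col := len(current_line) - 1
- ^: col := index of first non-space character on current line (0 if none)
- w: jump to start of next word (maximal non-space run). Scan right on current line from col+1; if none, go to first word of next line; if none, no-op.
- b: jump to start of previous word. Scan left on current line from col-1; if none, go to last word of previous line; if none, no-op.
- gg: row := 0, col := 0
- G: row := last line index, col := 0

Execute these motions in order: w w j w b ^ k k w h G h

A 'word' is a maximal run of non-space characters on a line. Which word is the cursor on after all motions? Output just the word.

After 1 (w): row=0 col=1 char='w'
After 2 (w): row=0 col=6 char='r'
After 3 (j): row=1 col=6 char='r'
After 4 (w): row=1 col=10 char='g'
After 5 (b): row=1 col=4 char='z'
After 6 (^): row=1 col=0 char='t'
After 7 (k): row=0 col=0 char='_'
After 8 (k): row=0 col=0 char='_'
After 9 (w): row=0 col=1 char='w'
After 10 (h): row=0 col=0 char='_'
After 11 (G): row=5 col=0 char='s'
After 12 (h): row=5 col=0 char='s'

Answer: sand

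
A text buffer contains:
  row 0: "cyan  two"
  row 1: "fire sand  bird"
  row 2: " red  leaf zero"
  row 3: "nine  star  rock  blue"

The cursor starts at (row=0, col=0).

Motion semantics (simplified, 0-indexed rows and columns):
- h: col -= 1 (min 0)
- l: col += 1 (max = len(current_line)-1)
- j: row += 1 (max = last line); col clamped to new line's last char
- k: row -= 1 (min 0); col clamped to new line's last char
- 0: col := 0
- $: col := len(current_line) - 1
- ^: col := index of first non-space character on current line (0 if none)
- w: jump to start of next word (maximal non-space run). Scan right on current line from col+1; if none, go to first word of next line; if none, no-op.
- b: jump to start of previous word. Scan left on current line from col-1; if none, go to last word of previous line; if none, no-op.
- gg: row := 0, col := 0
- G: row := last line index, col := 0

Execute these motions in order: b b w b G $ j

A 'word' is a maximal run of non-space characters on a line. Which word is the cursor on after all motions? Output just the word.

After 1 (b): row=0 col=0 char='c'
After 2 (b): row=0 col=0 char='c'
After 3 (w): row=0 col=6 char='t'
After 4 (b): row=0 col=0 char='c'
After 5 (G): row=3 col=0 char='n'
After 6 ($): row=3 col=21 char='e'
After 7 (j): row=3 col=21 char='e'

Answer: blue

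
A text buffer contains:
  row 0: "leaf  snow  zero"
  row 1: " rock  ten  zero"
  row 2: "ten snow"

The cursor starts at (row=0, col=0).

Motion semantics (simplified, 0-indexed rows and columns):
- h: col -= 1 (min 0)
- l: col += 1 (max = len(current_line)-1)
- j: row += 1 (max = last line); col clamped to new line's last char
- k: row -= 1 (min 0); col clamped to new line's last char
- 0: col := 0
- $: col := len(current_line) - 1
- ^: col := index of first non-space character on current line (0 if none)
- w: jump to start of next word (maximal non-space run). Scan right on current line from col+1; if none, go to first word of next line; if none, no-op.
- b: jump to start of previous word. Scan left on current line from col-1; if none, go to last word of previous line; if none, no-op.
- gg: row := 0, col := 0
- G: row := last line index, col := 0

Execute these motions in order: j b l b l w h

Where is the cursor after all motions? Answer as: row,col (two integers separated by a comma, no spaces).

Answer: 1,0

Derivation:
After 1 (j): row=1 col=0 char='_'
After 2 (b): row=0 col=12 char='z'
After 3 (l): row=0 col=13 char='e'
After 4 (b): row=0 col=12 char='z'
After 5 (l): row=0 col=13 char='e'
After 6 (w): row=1 col=1 char='r'
After 7 (h): row=1 col=0 char='_'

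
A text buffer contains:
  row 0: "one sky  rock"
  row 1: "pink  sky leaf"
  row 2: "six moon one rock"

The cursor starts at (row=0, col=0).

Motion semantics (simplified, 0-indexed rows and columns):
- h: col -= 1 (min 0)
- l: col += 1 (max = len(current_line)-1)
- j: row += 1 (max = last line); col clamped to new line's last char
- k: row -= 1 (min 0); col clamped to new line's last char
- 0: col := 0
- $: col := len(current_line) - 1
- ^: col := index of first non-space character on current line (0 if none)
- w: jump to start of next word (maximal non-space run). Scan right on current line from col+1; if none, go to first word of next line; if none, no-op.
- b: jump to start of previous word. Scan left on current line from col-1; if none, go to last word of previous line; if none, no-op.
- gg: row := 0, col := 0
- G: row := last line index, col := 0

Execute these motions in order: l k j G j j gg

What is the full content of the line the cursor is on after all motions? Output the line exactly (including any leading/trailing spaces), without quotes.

Answer: one sky  rock

Derivation:
After 1 (l): row=0 col=1 char='n'
After 2 (k): row=0 col=1 char='n'
After 3 (j): row=1 col=1 char='i'
After 4 (G): row=2 col=0 char='s'
After 5 (j): row=2 col=0 char='s'
After 6 (j): row=2 col=0 char='s'
After 7 (gg): row=0 col=0 char='o'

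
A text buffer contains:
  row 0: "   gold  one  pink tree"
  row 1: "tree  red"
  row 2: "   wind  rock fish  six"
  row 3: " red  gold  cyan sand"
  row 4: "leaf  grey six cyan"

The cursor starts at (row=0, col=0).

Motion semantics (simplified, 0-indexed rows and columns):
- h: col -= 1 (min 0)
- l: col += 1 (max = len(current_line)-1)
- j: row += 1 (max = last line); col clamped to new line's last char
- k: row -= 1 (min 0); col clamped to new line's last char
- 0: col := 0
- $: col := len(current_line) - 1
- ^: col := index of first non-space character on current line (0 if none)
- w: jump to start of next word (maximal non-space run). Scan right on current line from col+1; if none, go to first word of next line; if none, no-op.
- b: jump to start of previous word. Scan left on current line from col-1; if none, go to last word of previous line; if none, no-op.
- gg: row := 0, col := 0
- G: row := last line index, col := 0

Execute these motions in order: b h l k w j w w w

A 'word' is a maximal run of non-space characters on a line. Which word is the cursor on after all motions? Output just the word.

Answer: rock

Derivation:
After 1 (b): row=0 col=0 char='_'
After 2 (h): row=0 col=0 char='_'
After 3 (l): row=0 col=1 char='_'
After 4 (k): row=0 col=1 char='_'
After 5 (w): row=0 col=3 char='g'
After 6 (j): row=1 col=3 char='e'
After 7 (w): row=1 col=6 char='r'
After 8 (w): row=2 col=3 char='w'
After 9 (w): row=2 col=9 char='r'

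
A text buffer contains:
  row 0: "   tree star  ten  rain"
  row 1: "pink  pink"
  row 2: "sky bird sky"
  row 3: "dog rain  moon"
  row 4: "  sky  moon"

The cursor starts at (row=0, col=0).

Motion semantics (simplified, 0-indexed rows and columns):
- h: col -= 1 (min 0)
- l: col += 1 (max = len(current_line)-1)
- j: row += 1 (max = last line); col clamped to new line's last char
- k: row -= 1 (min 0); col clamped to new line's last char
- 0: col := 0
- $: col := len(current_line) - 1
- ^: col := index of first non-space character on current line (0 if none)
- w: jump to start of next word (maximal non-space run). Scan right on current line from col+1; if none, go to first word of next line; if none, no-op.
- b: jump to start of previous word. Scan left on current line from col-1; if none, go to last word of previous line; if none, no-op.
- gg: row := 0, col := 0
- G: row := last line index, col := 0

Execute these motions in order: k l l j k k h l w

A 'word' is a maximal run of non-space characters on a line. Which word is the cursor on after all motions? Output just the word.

Answer: tree

Derivation:
After 1 (k): row=0 col=0 char='_'
After 2 (l): row=0 col=1 char='_'
After 3 (l): row=0 col=2 char='_'
After 4 (j): row=1 col=2 char='n'
After 5 (k): row=0 col=2 char='_'
After 6 (k): row=0 col=2 char='_'
After 7 (h): row=0 col=1 char='_'
After 8 (l): row=0 col=2 char='_'
After 9 (w): row=0 col=3 char='t'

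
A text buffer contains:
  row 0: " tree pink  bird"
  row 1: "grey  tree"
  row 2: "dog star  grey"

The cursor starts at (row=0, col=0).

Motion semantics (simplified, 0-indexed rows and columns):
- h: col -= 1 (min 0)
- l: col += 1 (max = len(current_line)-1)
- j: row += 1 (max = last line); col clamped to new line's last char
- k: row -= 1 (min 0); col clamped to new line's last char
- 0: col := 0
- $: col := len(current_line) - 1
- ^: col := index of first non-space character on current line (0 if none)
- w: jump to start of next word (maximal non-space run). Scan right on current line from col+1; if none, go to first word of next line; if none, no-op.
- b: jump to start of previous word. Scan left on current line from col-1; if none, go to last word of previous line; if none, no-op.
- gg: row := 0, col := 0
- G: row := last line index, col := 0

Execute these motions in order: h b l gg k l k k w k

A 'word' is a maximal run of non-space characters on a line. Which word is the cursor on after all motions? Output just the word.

Answer: pink

Derivation:
After 1 (h): row=0 col=0 char='_'
After 2 (b): row=0 col=0 char='_'
After 3 (l): row=0 col=1 char='t'
After 4 (gg): row=0 col=0 char='_'
After 5 (k): row=0 col=0 char='_'
After 6 (l): row=0 col=1 char='t'
After 7 (k): row=0 col=1 char='t'
After 8 (k): row=0 col=1 char='t'
After 9 (w): row=0 col=6 char='p'
After 10 (k): row=0 col=6 char='p'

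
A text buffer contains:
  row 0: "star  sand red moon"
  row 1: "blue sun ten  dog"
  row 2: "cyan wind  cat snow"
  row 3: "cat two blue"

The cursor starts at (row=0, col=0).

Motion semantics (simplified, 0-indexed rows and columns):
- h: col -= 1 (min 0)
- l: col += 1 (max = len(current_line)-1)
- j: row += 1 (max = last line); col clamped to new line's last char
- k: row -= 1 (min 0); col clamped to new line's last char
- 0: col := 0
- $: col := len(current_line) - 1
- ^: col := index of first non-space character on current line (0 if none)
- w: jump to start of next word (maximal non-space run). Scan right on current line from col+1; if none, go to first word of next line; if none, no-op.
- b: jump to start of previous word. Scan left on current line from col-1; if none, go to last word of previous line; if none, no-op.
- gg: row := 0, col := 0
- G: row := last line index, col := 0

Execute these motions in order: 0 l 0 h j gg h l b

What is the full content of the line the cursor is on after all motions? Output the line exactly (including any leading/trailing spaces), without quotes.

Answer: star  sand red moon

Derivation:
After 1 (0): row=0 col=0 char='s'
After 2 (l): row=0 col=1 char='t'
After 3 (0): row=0 col=0 char='s'
After 4 (h): row=0 col=0 char='s'
After 5 (j): row=1 col=0 char='b'
After 6 (gg): row=0 col=0 char='s'
After 7 (h): row=0 col=0 char='s'
After 8 (l): row=0 col=1 char='t'
After 9 (b): row=0 col=0 char='s'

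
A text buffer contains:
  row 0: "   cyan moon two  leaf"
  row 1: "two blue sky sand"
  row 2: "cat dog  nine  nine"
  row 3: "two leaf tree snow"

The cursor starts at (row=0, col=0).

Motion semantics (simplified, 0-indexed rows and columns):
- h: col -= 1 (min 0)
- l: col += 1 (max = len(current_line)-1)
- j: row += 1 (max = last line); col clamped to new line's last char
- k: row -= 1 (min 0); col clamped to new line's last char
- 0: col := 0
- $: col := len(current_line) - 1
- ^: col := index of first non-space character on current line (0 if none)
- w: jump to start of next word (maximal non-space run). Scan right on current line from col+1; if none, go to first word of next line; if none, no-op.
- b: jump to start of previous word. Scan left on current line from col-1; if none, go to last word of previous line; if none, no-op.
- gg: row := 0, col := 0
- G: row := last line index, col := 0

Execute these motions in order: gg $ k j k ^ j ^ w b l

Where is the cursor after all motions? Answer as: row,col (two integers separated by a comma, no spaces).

Answer: 1,1

Derivation:
After 1 (gg): row=0 col=0 char='_'
After 2 ($): row=0 col=21 char='f'
After 3 (k): row=0 col=21 char='f'
After 4 (j): row=1 col=16 char='d'
After 5 (k): row=0 col=16 char='_'
After 6 (^): row=0 col=3 char='c'
After 7 (j): row=1 col=3 char='_'
After 8 (^): row=1 col=0 char='t'
After 9 (w): row=1 col=4 char='b'
After 10 (b): row=1 col=0 char='t'
After 11 (l): row=1 col=1 char='w'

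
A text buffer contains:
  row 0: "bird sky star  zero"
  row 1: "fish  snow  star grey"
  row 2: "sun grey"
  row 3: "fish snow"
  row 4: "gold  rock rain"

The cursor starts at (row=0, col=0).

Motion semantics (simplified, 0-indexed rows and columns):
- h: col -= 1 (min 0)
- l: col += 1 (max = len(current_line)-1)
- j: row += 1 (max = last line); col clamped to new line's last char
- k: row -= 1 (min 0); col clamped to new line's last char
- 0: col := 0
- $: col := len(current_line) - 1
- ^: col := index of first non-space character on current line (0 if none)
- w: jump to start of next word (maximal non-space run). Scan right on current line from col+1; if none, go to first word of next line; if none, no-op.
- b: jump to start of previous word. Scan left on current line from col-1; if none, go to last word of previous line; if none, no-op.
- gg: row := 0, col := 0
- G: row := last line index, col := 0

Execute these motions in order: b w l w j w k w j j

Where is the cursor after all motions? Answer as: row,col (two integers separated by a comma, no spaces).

Answer: 2,7

Derivation:
After 1 (b): row=0 col=0 char='b'
After 2 (w): row=0 col=5 char='s'
After 3 (l): row=0 col=6 char='k'
After 4 (w): row=0 col=9 char='s'
After 5 (j): row=1 col=9 char='w'
After 6 (w): row=1 col=12 char='s'
After 7 (k): row=0 col=12 char='r'
After 8 (w): row=0 col=15 char='z'
After 9 (j): row=1 col=15 char='r'
After 10 (j): row=2 col=7 char='y'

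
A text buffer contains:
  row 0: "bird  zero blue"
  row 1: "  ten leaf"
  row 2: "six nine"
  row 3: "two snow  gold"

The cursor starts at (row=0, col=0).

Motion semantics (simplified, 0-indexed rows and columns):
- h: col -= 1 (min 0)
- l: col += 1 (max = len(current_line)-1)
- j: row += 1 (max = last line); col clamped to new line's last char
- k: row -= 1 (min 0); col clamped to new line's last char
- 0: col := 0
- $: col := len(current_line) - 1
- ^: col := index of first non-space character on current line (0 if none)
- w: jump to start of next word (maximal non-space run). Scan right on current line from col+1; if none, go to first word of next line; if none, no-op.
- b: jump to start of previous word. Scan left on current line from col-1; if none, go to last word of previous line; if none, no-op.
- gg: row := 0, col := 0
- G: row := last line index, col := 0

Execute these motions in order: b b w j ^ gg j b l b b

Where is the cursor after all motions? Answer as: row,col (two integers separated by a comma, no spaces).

Answer: 0,6

Derivation:
After 1 (b): row=0 col=0 char='b'
After 2 (b): row=0 col=0 char='b'
After 3 (w): row=0 col=6 char='z'
After 4 (j): row=1 col=6 char='l'
After 5 (^): row=1 col=2 char='t'
After 6 (gg): row=0 col=0 char='b'
After 7 (j): row=1 col=0 char='_'
After 8 (b): row=0 col=11 char='b'
After 9 (l): row=0 col=12 char='l'
After 10 (b): row=0 col=11 char='b'
After 11 (b): row=0 col=6 char='z'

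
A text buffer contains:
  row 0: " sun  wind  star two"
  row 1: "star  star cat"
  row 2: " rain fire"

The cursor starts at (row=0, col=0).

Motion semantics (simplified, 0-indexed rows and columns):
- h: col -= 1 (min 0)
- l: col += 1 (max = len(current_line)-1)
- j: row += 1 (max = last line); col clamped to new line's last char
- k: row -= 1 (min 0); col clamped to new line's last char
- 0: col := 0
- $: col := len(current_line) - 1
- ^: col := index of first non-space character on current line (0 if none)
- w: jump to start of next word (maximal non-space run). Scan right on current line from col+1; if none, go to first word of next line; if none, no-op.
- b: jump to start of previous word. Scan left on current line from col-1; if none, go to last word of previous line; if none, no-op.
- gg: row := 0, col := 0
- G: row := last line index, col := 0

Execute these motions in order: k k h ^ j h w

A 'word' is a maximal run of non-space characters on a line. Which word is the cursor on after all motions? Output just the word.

Answer: star

Derivation:
After 1 (k): row=0 col=0 char='_'
After 2 (k): row=0 col=0 char='_'
After 3 (h): row=0 col=0 char='_'
After 4 (^): row=0 col=1 char='s'
After 5 (j): row=1 col=1 char='t'
After 6 (h): row=1 col=0 char='s'
After 7 (w): row=1 col=6 char='s'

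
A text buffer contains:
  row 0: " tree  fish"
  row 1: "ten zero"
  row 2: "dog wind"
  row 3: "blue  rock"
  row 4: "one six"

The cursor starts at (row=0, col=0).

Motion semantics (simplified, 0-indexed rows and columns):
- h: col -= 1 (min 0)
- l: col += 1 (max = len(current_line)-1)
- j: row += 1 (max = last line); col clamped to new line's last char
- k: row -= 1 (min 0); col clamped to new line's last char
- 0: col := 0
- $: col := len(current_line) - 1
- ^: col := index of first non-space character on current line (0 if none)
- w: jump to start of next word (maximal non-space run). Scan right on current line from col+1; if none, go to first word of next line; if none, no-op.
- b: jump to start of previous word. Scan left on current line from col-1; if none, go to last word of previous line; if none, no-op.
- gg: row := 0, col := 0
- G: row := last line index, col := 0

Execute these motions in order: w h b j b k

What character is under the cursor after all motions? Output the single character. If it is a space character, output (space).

After 1 (w): row=0 col=1 char='t'
After 2 (h): row=0 col=0 char='_'
After 3 (b): row=0 col=0 char='_'
After 4 (j): row=1 col=0 char='t'
After 5 (b): row=0 col=7 char='f'
After 6 (k): row=0 col=7 char='f'

Answer: f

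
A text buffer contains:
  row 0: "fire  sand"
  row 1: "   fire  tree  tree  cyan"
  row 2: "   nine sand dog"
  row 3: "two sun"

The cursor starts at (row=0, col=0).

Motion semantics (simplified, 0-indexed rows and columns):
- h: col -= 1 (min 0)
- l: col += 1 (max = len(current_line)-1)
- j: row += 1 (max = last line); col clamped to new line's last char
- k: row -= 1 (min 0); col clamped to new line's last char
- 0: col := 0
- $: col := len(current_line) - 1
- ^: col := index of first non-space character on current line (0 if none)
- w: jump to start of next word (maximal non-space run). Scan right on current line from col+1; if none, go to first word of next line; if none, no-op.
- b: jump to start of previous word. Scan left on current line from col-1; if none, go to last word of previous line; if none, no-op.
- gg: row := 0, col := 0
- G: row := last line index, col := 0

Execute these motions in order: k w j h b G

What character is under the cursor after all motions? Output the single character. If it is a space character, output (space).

After 1 (k): row=0 col=0 char='f'
After 2 (w): row=0 col=6 char='s'
After 3 (j): row=1 col=6 char='e'
After 4 (h): row=1 col=5 char='r'
After 5 (b): row=1 col=3 char='f'
After 6 (G): row=3 col=0 char='t'

Answer: t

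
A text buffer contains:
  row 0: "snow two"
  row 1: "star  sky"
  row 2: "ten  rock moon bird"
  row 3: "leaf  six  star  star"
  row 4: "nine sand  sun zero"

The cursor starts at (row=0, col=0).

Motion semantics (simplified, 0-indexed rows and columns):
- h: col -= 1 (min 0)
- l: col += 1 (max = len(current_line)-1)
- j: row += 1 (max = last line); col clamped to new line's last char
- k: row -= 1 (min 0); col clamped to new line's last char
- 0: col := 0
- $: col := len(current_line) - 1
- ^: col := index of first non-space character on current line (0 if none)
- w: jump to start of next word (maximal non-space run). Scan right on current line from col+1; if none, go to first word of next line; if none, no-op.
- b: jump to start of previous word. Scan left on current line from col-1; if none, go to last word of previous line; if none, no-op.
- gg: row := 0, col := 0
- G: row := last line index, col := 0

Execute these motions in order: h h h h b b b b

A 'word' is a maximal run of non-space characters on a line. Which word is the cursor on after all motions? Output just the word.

Answer: snow

Derivation:
After 1 (h): row=0 col=0 char='s'
After 2 (h): row=0 col=0 char='s'
After 3 (h): row=0 col=0 char='s'
After 4 (h): row=0 col=0 char='s'
After 5 (b): row=0 col=0 char='s'
After 6 (b): row=0 col=0 char='s'
After 7 (b): row=0 col=0 char='s'
After 8 (b): row=0 col=0 char='s'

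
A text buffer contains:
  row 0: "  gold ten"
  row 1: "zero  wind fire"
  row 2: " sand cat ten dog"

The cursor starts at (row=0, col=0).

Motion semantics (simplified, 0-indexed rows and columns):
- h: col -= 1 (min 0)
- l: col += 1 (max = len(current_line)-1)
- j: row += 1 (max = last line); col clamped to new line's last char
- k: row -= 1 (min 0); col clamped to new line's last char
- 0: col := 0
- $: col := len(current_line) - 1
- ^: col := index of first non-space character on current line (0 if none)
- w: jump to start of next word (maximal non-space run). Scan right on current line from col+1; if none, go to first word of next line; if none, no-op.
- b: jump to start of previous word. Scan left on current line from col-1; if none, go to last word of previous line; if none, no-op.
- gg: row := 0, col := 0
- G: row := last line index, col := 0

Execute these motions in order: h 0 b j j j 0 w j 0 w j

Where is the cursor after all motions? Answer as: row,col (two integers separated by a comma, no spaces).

After 1 (h): row=0 col=0 char='_'
After 2 (0): row=0 col=0 char='_'
After 3 (b): row=0 col=0 char='_'
After 4 (j): row=1 col=0 char='z'
After 5 (j): row=2 col=0 char='_'
After 6 (j): row=2 col=0 char='_'
After 7 (0): row=2 col=0 char='_'
After 8 (w): row=2 col=1 char='s'
After 9 (j): row=2 col=1 char='s'
After 10 (0): row=2 col=0 char='_'
After 11 (w): row=2 col=1 char='s'
After 12 (j): row=2 col=1 char='s'

Answer: 2,1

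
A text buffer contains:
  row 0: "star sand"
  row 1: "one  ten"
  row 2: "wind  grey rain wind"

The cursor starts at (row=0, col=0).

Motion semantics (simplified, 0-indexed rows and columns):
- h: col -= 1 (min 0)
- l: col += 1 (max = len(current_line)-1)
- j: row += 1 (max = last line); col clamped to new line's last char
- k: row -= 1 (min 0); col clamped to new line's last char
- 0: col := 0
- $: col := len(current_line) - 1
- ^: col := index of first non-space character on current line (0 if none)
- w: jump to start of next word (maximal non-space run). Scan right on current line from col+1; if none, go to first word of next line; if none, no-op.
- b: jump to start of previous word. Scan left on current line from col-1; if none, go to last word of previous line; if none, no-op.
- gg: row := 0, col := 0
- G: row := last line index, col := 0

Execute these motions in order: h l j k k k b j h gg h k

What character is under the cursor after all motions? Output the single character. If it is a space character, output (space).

Answer: s

Derivation:
After 1 (h): row=0 col=0 char='s'
After 2 (l): row=0 col=1 char='t'
After 3 (j): row=1 col=1 char='n'
After 4 (k): row=0 col=1 char='t'
After 5 (k): row=0 col=1 char='t'
After 6 (k): row=0 col=1 char='t'
After 7 (b): row=0 col=0 char='s'
After 8 (j): row=1 col=0 char='o'
After 9 (h): row=1 col=0 char='o'
After 10 (gg): row=0 col=0 char='s'
After 11 (h): row=0 col=0 char='s'
After 12 (k): row=0 col=0 char='s'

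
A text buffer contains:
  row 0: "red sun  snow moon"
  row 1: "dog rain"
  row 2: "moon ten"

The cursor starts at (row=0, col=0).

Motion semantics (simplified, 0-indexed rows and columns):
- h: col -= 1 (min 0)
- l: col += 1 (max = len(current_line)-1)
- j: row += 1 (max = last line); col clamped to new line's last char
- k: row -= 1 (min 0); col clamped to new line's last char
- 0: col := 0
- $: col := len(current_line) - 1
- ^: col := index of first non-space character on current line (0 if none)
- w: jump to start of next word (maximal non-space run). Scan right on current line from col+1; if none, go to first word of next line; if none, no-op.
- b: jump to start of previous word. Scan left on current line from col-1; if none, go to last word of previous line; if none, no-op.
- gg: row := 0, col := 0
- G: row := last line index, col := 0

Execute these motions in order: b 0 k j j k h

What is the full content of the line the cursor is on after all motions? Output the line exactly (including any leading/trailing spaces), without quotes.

After 1 (b): row=0 col=0 char='r'
After 2 (0): row=0 col=0 char='r'
After 3 (k): row=0 col=0 char='r'
After 4 (j): row=1 col=0 char='d'
After 5 (j): row=2 col=0 char='m'
After 6 (k): row=1 col=0 char='d'
After 7 (h): row=1 col=0 char='d'

Answer: dog rain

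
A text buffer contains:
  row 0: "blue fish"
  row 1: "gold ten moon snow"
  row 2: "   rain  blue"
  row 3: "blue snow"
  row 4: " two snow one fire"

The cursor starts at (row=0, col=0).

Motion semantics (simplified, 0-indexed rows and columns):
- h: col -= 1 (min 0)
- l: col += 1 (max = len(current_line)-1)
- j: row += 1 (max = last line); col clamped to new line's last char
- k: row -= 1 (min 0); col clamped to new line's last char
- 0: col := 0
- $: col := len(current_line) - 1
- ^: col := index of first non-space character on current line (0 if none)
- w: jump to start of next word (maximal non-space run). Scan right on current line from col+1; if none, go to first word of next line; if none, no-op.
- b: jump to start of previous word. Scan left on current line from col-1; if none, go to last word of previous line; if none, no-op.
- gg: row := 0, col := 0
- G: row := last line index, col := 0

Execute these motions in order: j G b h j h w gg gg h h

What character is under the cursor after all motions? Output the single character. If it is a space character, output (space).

After 1 (j): row=1 col=0 char='g'
After 2 (G): row=4 col=0 char='_'
After 3 (b): row=3 col=5 char='s'
After 4 (h): row=3 col=4 char='_'
After 5 (j): row=4 col=4 char='_'
After 6 (h): row=4 col=3 char='o'
After 7 (w): row=4 col=5 char='s'
After 8 (gg): row=0 col=0 char='b'
After 9 (gg): row=0 col=0 char='b'
After 10 (h): row=0 col=0 char='b'
After 11 (h): row=0 col=0 char='b'

Answer: b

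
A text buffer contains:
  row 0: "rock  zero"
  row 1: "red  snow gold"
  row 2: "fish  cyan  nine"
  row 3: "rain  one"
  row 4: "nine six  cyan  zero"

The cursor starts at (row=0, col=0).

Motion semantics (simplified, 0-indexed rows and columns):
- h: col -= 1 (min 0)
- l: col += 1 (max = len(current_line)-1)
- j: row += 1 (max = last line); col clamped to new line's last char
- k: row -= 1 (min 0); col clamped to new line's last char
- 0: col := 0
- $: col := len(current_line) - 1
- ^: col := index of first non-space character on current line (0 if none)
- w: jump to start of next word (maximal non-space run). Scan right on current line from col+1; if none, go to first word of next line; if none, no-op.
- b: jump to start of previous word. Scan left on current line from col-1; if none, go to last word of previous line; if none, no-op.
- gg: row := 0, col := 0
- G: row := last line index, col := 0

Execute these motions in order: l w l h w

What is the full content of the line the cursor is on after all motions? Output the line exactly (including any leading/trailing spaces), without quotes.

Answer: red  snow gold

Derivation:
After 1 (l): row=0 col=1 char='o'
After 2 (w): row=0 col=6 char='z'
After 3 (l): row=0 col=7 char='e'
After 4 (h): row=0 col=6 char='z'
After 5 (w): row=1 col=0 char='r'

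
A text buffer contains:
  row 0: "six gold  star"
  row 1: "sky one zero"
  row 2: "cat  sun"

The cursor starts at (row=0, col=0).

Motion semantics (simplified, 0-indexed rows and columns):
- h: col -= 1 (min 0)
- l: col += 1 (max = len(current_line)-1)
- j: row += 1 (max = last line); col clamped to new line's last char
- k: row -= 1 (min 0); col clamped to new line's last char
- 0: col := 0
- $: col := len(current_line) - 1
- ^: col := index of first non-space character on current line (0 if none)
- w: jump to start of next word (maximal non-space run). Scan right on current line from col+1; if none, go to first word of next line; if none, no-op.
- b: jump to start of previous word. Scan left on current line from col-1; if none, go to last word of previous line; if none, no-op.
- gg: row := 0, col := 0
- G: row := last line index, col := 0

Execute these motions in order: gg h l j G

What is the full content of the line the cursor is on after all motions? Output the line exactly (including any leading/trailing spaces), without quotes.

Answer: cat  sun

Derivation:
After 1 (gg): row=0 col=0 char='s'
After 2 (h): row=0 col=0 char='s'
After 3 (l): row=0 col=1 char='i'
After 4 (j): row=1 col=1 char='k'
After 5 (G): row=2 col=0 char='c'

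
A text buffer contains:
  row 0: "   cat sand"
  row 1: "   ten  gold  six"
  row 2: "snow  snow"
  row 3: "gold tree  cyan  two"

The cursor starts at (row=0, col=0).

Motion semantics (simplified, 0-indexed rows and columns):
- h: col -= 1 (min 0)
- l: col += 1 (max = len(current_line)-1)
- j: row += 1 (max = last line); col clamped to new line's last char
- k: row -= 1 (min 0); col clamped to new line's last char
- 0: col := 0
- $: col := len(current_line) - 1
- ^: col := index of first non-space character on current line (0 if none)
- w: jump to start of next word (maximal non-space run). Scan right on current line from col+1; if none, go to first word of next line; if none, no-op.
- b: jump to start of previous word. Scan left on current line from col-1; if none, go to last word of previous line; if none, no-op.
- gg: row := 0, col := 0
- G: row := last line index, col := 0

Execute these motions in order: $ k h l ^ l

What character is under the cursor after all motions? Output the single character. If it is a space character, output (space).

Answer: a

Derivation:
After 1 ($): row=0 col=10 char='d'
After 2 (k): row=0 col=10 char='d'
After 3 (h): row=0 col=9 char='n'
After 4 (l): row=0 col=10 char='d'
After 5 (^): row=0 col=3 char='c'
After 6 (l): row=0 col=4 char='a'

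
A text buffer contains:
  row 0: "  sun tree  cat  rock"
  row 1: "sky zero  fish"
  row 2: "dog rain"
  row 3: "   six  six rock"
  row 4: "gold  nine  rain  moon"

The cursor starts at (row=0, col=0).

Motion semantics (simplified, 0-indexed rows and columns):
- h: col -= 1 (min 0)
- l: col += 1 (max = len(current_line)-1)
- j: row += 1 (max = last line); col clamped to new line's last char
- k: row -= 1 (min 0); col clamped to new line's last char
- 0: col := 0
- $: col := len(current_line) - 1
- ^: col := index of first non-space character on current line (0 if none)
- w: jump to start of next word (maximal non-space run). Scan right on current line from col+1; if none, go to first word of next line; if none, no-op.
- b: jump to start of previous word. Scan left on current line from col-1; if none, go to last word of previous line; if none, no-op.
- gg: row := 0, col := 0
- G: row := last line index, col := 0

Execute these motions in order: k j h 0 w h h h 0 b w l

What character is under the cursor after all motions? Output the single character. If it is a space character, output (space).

After 1 (k): row=0 col=0 char='_'
After 2 (j): row=1 col=0 char='s'
After 3 (h): row=1 col=0 char='s'
After 4 (0): row=1 col=0 char='s'
After 5 (w): row=1 col=4 char='z'
After 6 (h): row=1 col=3 char='_'
After 7 (h): row=1 col=2 char='y'
After 8 (h): row=1 col=1 char='k'
After 9 (0): row=1 col=0 char='s'
After 10 (b): row=0 col=17 char='r'
After 11 (w): row=1 col=0 char='s'
After 12 (l): row=1 col=1 char='k'

Answer: k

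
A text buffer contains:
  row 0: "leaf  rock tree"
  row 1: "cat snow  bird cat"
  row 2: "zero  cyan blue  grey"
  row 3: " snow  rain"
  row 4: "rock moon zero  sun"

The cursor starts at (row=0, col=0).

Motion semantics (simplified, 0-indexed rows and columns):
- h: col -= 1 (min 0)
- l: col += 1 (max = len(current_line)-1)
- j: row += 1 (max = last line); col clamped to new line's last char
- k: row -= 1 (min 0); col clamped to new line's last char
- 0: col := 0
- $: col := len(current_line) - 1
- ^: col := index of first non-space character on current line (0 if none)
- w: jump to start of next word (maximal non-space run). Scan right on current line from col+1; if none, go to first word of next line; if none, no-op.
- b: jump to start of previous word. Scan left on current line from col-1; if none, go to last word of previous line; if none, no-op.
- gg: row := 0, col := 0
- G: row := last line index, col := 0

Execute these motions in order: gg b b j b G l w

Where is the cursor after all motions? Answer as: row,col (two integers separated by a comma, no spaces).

After 1 (gg): row=0 col=0 char='l'
After 2 (b): row=0 col=0 char='l'
After 3 (b): row=0 col=0 char='l'
After 4 (j): row=1 col=0 char='c'
After 5 (b): row=0 col=11 char='t'
After 6 (G): row=4 col=0 char='r'
After 7 (l): row=4 col=1 char='o'
After 8 (w): row=4 col=5 char='m'

Answer: 4,5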